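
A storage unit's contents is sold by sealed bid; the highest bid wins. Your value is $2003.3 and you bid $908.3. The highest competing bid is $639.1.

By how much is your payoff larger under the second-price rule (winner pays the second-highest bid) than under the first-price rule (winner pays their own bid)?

You have the highest bid, so you win under either rule.
Second-price: pay $639.1 → payoff $1364.2.
First-price: pay your own bid $908.3 → payoff $1095.
Difference = $1364.2 − ($1095) = $269.2.

$269.2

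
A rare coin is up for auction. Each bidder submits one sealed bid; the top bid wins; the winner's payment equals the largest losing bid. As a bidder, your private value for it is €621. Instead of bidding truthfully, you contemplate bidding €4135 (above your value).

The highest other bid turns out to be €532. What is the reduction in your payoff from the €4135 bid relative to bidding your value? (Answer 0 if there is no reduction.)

Bidding your value €621: you win (since €621 > €532) and pay €532. Payoff €89.
Bidding €4135: you win and pay €532. Payoff €621 − €532 = €89.
Difference = €89 − €89 = €0; both bids lead to the same outcome because the competing bid is below both your value and your alternative bid.
Truthful bidding weakly dominates here: raising your bid can only win items priced above your value, and lowering it can only forfeit items priced below.

€0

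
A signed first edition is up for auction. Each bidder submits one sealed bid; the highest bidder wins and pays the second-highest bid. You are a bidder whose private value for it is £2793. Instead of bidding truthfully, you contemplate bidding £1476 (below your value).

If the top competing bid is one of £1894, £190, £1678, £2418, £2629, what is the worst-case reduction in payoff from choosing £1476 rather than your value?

£1894: truthful gives £899, deviation gives £0 → loss £899.
£190: same outcome either way → loss £0.
£1678: truthful gives £1115, deviation gives £0 → loss £1115.
£2418: truthful gives £375, deviation gives £0 → loss £375.
£2629: truthful gives £164, deviation gives £0 → loss £164.
Maximum loss: £1115.

£1115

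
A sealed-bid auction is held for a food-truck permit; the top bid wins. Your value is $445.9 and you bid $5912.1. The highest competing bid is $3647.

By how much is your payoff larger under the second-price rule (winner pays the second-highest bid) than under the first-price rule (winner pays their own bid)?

You have the highest bid, so you win under either rule.
Second-price: pay $3647 → payoff −$3201.1.
First-price: pay your own bid $5912.1 → payoff −$5466.2.
Difference = −$3201.1 − (−$5466.2) = $2265.1.

$2265.1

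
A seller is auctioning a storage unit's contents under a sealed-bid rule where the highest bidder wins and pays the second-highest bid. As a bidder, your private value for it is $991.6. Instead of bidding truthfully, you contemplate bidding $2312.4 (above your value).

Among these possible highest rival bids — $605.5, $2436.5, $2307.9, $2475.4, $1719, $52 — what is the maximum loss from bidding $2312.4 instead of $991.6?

$1316.3

$605.5: same outcome either way → loss $0.
$2436.5: same outcome either way → loss $0.
$2307.9: truthful gives $0, deviation gives −$1316.3 → loss $1316.3.
$2475.4: same outcome either way → loss $0.
$1719: truthful gives $0, deviation gives −$727.4 → loss $727.4.
$52: same outcome either way → loss $0.
Maximum loss: $1316.3.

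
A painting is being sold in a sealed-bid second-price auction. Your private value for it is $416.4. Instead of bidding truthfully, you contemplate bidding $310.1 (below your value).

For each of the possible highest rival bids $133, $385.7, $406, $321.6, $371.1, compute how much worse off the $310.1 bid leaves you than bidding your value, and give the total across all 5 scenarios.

$181.2

The deviation costs you only when the competing bid falls strictly between $310.1 and $416.4; elsewhere both bids give the same outcome.
$133: outcomes coincide → loss $0.
$385.7: truthful payoff $30.7, deviation payoff $0 → loss $30.7.
$406: truthful payoff $10.4, deviation payoff $0 → loss $10.4.
$321.6: truthful payoff $94.8, deviation payoff $0 → loss $94.8.
$371.1: truthful payoff $45.3, deviation payoff $0 → loss $45.3.
Total loss = $30.7 + $10.4 + $94.8 + $45.3 = $181.2.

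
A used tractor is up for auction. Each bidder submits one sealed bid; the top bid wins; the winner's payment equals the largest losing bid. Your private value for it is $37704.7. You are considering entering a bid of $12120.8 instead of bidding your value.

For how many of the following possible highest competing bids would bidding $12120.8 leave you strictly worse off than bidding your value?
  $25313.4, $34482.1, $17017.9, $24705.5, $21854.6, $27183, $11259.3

6

The deviation hurts exactly when the highest competing bid lies strictly between $12120.8 and $37704.7 — underbidding then forfeits a profitable win.
$25313.4: inside the interval → strictly worse (loss $12391.3).
$34482.1: inside the interval → strictly worse (loss $3222.6).
$17017.9: inside the interval → strictly worse (loss $20686.8).
$24705.5: inside the interval → strictly worse (loss $12999.2).
$21854.6: inside the interval → strictly worse (loss $15850.1).
$27183: inside the interval → strictly worse (loss $10521.7).
$11259.3: below both → same outcome either way.
Count: 6.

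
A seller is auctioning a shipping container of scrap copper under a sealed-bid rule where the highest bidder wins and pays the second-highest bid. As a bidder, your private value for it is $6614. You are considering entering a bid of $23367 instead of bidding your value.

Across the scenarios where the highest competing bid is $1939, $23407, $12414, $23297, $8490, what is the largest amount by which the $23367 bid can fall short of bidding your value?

$1939: same outcome either way → loss $0.
$23407: same outcome either way → loss $0.
$12414: truthful gives $0, deviation gives −$5800 → loss $5800.
$23297: truthful gives $0, deviation gives −$16683 → loss $16683.
$8490: truthful gives $0, deviation gives −$1876 → loss $1876.
Maximum loss: $16683.

$16683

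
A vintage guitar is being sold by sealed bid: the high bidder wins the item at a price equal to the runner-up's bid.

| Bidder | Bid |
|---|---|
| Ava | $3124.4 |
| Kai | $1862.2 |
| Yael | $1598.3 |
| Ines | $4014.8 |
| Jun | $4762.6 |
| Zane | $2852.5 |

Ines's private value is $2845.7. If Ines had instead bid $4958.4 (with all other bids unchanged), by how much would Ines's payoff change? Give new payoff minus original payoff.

−$1916.9

The highest bid among the other bidders is $4762.6; Ines's bid doesn't change that.
Original bid $4014.8: Ines is not highest (top rival bid is $4762.6); payoff $0.
Alternative bid $4958.4: Ines is highest, pays the top rival bid $4762.6; payoff $2845.7 − $4762.6 = −$1916.9.
Change in payoff = −$1916.9 − ($0) = −$1916.9.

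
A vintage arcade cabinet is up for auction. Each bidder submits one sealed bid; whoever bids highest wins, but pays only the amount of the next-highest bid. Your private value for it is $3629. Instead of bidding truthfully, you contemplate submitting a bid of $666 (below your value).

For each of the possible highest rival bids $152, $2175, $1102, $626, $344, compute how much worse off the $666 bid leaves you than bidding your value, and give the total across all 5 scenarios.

The deviation costs you only when the competing bid falls strictly between $666 and $3629; elsewhere both bids give the same outcome.
$152: outcomes coincide → loss $0.
$2175: truthful payoff $1454, deviation payoff $0 → loss $1454.
$1102: truthful payoff $2527, deviation payoff $0 → loss $2527.
$626: outcomes coincide → loss $0.
$344: outcomes coincide → loss $0.
Total loss = $1454 + $2527 = $3981.

$3981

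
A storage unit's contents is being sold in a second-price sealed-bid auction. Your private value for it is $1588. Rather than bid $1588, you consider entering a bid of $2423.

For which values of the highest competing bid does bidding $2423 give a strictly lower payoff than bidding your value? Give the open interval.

If the competing bid is below $1588, both bids win at the same price — no difference.
If it is above $2423, both bids lose — no difference.
If it lies strictly between $1588 and $2423, bidding your value loses (payoff 0) while bidding $2423 wins at a price above your value (payoff negative).
So the deviation strictly hurts on the open interval ($1588, $2423).

($1588, $2423)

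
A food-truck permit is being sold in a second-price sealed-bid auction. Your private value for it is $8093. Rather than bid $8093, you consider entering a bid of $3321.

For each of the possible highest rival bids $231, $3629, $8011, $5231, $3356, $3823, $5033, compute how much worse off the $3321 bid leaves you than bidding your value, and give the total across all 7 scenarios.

The deviation costs you only when the competing bid falls strictly between $3321 and $8093; elsewhere both bids give the same outcome.
$231: outcomes coincide → loss $0.
$3629: truthful payoff $4464, deviation payoff $0 → loss $4464.
$8011: truthful payoff $82, deviation payoff $0 → loss $82.
$5231: truthful payoff $2862, deviation payoff $0 → loss $2862.
$3356: truthful payoff $4737, deviation payoff $0 → loss $4737.
$3823: truthful payoff $4270, deviation payoff $0 → loss $4270.
$5033: truthful payoff $3060, deviation payoff $0 → loss $3060.
Total loss = $4464 + $82 + $2862 + $4737 + $4270 + $3060 = $19475.

$19475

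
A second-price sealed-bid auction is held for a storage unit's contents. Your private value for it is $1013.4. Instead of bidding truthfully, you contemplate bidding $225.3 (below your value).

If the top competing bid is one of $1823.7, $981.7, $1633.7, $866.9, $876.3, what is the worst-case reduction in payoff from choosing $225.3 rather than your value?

$1823.7: same outcome either way → loss $0.
$981.7: truthful gives $31.7, deviation gives $0 → loss $31.7.
$1633.7: same outcome either way → loss $0.
$866.9: truthful gives $146.5, deviation gives $0 → loss $146.5.
$876.3: truthful gives $137.1, deviation gives $0 → loss $137.1.
Maximum loss: $146.5.

$146.5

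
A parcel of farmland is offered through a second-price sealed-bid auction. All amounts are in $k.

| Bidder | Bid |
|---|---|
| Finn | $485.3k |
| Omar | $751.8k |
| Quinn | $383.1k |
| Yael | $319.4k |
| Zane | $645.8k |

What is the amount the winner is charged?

Highest bid: Omar at $751.8k, so Omar wins.
Second-highest bid: Zane at $645.8k — that is the price the winner pays.

$645.8k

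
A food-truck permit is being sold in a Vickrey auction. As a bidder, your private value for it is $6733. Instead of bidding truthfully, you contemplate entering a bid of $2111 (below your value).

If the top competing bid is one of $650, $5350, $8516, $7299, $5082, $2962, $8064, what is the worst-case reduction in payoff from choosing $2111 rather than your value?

$650: same outcome either way → loss $0.
$5350: truthful gives $1383, deviation gives $0 → loss $1383.
$8516: same outcome either way → loss $0.
$7299: same outcome either way → loss $0.
$5082: truthful gives $1651, deviation gives $0 → loss $1651.
$2962: truthful gives $3771, deviation gives $0 → loss $3771.
$8064: same outcome either way → loss $0.
Maximum loss: $3771.

$3771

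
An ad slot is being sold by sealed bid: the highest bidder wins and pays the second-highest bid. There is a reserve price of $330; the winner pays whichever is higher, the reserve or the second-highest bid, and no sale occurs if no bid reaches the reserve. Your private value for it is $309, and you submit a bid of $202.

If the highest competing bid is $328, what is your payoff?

Your bid $202 is below the highest competing bid $328, so you lose. Payoff $0.

$0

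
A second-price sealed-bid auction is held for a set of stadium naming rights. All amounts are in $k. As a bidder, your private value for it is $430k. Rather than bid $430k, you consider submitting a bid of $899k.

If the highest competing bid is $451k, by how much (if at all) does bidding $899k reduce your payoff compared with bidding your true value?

$21k

Bidding your value $430k: you lose (since $430k < $451k). Payoff $0k.
Bidding $899k: you win and pay $451k. Payoff $430k − $451k = −$21k.
The competing bid $451k lies between your value and your inflated bid, so overbidding wins an item priced above your value.
Loss from deviating = $0k − (−$21k) = $21k.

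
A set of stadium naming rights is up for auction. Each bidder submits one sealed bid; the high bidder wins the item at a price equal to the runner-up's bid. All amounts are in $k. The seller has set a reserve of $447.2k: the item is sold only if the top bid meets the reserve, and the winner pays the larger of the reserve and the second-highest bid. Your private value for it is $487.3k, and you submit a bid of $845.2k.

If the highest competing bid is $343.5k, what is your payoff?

$40.1k

Your bid $845.2k is the highest and exceeds the reserve.
Price = max(second-highest bid, reserve) = max($343.5k, $447.2k) = $447.2k.
Payoff = $487.3k − $447.2k = $40.1k.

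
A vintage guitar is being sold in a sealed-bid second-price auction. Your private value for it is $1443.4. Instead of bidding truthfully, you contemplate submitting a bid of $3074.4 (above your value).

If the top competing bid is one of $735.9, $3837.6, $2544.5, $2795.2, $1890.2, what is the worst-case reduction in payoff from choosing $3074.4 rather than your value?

$735.9: same outcome either way → loss $0.
$3837.6: same outcome either way → loss $0.
$2544.5: truthful gives $0, deviation gives −$1101.1 → loss $1101.1.
$2795.2: truthful gives $0, deviation gives −$1351.8 → loss $1351.8.
$1890.2: truthful gives $0, deviation gives −$446.8 → loss $446.8.
Maximum loss: $1351.8.

$1351.8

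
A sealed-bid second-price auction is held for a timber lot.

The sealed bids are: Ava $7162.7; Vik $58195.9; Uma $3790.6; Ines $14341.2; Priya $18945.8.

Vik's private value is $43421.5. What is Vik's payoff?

Highest bid: Vik at $58195.9, so Vik wins.
Second-highest bid: Priya at $18945.8 — that is the price the winner pays.
Vik's payoff = value − price = $43421.5 − $18945.8 = $24475.7.

$24475.7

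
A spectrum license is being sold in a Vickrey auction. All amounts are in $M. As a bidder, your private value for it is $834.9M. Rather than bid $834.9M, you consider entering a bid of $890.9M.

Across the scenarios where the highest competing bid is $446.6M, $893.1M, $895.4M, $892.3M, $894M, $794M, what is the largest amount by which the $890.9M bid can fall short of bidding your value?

$0M

$446.6M: same outcome either way → loss $0M.
$893.1M: same outcome either way → loss $0M.
$895.4M: same outcome either way → loss $0M.
$892.3M: same outcome either way → loss $0M.
$894M: same outcome either way → loss $0M.
$794M: same outcome either way → loss $0M.
Maximum loss: $0M.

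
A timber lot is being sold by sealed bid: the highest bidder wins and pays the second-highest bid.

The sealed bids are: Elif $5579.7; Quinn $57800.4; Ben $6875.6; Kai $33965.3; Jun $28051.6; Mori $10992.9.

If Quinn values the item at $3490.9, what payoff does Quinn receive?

Highest bid: Quinn at $57800.4, so Quinn wins.
Second-highest bid: Kai at $33965.3 — that is the price the winner pays.
Quinn's payoff = value − price = $3490.9 − $33965.3 = −$30474.4.

−$30474.4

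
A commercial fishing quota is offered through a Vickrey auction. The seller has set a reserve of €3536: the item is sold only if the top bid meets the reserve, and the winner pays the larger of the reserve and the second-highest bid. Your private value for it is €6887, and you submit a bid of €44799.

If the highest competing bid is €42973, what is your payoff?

Your bid €44799 is the highest and exceeds the reserve.
Price = max(second-highest bid, reserve) = max(€42973, €3536) = €42973.
Payoff = €6887 − €42973 = −€36086.

−€36086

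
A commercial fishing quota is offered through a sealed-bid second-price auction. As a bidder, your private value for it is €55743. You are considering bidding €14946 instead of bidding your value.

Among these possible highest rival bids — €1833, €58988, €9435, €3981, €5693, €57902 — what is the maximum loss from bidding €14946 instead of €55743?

€1833: same outcome either way → loss €0.
€58988: same outcome either way → loss €0.
€9435: same outcome either way → loss €0.
€3981: same outcome either way → loss €0.
€5693: same outcome either way → loss €0.
€57902: same outcome either way → loss €0.
Maximum loss: €0.

€0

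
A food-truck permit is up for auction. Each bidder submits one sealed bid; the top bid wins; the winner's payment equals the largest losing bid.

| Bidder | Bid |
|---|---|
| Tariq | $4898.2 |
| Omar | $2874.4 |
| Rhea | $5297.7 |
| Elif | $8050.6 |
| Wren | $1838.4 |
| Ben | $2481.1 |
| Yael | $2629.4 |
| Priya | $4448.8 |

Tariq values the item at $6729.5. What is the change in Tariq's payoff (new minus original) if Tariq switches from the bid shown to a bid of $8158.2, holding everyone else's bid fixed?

The highest bid among the other bidders is $8050.6; Tariq's bid doesn't change that.
Original bid $4898.2: Tariq is not highest (top rival bid is $8050.6); payoff $0.
Alternative bid $8158.2: Tariq is highest, pays the top rival bid $8050.6; payoff $6729.5 − $8050.6 = −$1321.1.
Change in payoff = −$1321.1 − ($0) = −$1321.1.

−$1321.1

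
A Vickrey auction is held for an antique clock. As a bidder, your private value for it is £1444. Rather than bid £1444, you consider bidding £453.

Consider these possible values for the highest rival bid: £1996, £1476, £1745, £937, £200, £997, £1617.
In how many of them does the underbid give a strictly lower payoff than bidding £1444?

The deviation hurts exactly when the highest competing bid lies strictly between £453 and £1444 — underbidding then forfeits a profitable win.
£1996: above both → same outcome either way.
£1476: above both → same outcome either way.
£1745: above both → same outcome either way.
£937: inside the interval → strictly worse (loss £507).
£200: below both → same outcome either way.
£997: inside the interval → strictly worse (loss £447).
£1617: above both → same outcome either way.
Count: 2.

2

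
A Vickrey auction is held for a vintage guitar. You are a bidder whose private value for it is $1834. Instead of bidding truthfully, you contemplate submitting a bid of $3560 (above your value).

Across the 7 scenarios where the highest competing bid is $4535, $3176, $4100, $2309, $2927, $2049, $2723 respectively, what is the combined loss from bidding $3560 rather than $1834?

$4014

The deviation costs you only when the competing bid falls strictly between $1834 and $3560; elsewhere both bids give the same outcome.
$4535: outcomes coincide → loss $0.
$3176: truthful payoff $0, deviation payoff −$1342 → loss $1342.
$4100: outcomes coincide → loss $0.
$2309: truthful payoff $0, deviation payoff −$475 → loss $475.
$2927: truthful payoff $0, deviation payoff −$1093 → loss $1093.
$2049: truthful payoff $0, deviation payoff −$215 → loss $215.
$2723: truthful payoff $0, deviation payoff −$889 → loss $889.
Total loss = $1342 + $475 + $1093 + $215 + $889 = $4014.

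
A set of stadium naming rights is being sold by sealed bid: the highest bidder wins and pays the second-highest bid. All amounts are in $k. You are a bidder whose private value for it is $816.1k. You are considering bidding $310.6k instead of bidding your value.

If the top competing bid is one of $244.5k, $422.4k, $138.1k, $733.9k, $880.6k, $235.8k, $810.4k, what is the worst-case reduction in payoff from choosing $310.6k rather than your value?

$393.7k

$244.5k: same outcome either way → loss $0k.
$422.4k: truthful gives $393.7k, deviation gives $0k → loss $393.7k.
$138.1k: same outcome either way → loss $0k.
$733.9k: truthful gives $82.2k, deviation gives $0k → loss $82.2k.
$880.6k: same outcome either way → loss $0k.
$235.8k: same outcome either way → loss $0k.
$810.4k: truthful gives $5.7k, deviation gives $0k → loss $5.7k.
Maximum loss: $393.7k.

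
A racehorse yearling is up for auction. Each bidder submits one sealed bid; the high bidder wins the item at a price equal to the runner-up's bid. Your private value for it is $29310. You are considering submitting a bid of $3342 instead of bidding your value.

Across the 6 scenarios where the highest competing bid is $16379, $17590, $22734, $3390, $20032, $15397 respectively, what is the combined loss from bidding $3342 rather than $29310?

$80338

The deviation costs you only when the competing bid falls strictly between $3342 and $29310; elsewhere both bids give the same outcome.
$16379: truthful payoff $12931, deviation payoff $0 → loss $12931.
$17590: truthful payoff $11720, deviation payoff $0 → loss $11720.
$22734: truthful payoff $6576, deviation payoff $0 → loss $6576.
$3390: truthful payoff $25920, deviation payoff $0 → loss $25920.
$20032: truthful payoff $9278, deviation payoff $0 → loss $9278.
$15397: truthful payoff $13913, deviation payoff $0 → loss $13913.
Total loss = $12931 + $11720 + $6576 + $25920 + $9278 + $13913 = $80338.
In a second-price auction your bid sets only whether you win, not what you pay, so bidding your true value is weakly dominant.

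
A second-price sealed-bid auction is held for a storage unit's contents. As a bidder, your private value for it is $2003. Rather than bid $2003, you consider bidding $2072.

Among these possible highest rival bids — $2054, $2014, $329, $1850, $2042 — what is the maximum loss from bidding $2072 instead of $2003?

$2054: truthful gives $0, deviation gives −$51 → loss $51.
$2014: truthful gives $0, deviation gives −$11 → loss $11.
$329: same outcome either way → loss $0.
$1850: same outcome either way → loss $0.
$2042: truthful gives $0, deviation gives −$39 → loss $39.
Maximum loss: $51.

$51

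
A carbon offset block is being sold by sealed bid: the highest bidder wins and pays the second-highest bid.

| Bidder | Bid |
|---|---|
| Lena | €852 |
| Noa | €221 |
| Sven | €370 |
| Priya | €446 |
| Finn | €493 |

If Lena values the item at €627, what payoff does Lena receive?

€134

Highest bid: Lena at €852, so Lena wins.
Second-highest bid: Finn at €493 — that is the price the winner pays.
Lena's payoff = value − price = €627 − €493 = €134.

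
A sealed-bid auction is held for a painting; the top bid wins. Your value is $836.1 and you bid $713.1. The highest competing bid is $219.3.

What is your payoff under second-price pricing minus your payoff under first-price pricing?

You have the highest bid, so you win under either rule.
Second-price: pay $219.3 → payoff $616.8.
First-price: pay your own bid $713.1 → payoff $123.
Difference = $616.8 − ($123) = $493.8.

$493.8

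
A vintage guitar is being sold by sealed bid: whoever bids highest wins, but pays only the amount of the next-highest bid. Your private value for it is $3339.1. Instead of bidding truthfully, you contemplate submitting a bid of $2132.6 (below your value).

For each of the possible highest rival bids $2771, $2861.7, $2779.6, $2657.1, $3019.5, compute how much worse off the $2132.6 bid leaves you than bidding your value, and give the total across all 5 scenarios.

$2606.6

The deviation costs you only when the competing bid falls strictly between $2132.6 and $3339.1; elsewhere both bids give the same outcome.
$2771: truthful payoff $568.1, deviation payoff $0 → loss $568.1.
$2861.7: truthful payoff $477.4, deviation payoff $0 → loss $477.4.
$2779.6: truthful payoff $559.5, deviation payoff $0 → loss $559.5.
$2657.1: truthful payoff $682, deviation payoff $0 → loss $682.
$3019.5: truthful payoff $319.6, deviation payoff $0 → loss $319.6.
Total loss = $568.1 + $477.4 + $559.5 + $682 + $319.6 = $2606.6.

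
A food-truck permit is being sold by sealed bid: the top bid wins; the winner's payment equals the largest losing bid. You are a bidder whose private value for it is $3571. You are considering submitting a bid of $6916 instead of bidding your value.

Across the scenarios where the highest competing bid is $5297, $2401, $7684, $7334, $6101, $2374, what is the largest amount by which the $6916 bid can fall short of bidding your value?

$2530

$5297: truthful gives $0, deviation gives −$1726 → loss $1726.
$2401: same outcome either way → loss $0.
$7684: same outcome either way → loss $0.
$7334: same outcome either way → loss $0.
$6101: truthful gives $0, deviation gives −$2530 → loss $2530.
$2374: same outcome either way → loss $0.
Maximum loss: $2530.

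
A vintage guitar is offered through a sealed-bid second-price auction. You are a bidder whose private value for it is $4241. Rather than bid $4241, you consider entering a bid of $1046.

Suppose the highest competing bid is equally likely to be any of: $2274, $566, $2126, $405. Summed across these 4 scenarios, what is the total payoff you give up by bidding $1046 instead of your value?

The deviation costs you only when the competing bid falls strictly between $1046 and $4241; elsewhere both bids give the same outcome.
$2274: truthful payoff $1967, deviation payoff $0 → loss $1967.
$566: outcomes coincide → loss $0.
$2126: truthful payoff $2115, deviation payoff $0 → loss $2115.
$405: outcomes coincide → loss $0.
Total loss = $1967 + $2115 = $4082.

$4082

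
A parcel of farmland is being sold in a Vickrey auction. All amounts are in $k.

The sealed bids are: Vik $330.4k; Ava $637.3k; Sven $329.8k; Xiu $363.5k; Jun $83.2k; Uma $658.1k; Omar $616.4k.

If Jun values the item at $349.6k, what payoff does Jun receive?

Highest bid: Uma at $658.1k, so Uma wins.
Second-highest bid: Ava at $637.3k — that is the price the winner pays.
Jun did not win, so Jun pays nothing and receives nothing: payoff $0k.

$0k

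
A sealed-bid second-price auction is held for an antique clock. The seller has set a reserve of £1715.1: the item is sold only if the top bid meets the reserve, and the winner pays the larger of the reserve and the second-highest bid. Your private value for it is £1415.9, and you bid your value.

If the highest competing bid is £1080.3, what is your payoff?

Your bid £1415.9 is the highest bid but falls below the reserve £1715.1, so the item goes unsold. Payoff £0.

£0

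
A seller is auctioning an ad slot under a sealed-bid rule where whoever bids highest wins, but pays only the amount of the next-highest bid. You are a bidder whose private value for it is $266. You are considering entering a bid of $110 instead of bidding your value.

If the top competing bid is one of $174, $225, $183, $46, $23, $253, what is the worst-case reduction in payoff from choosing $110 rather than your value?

$174: truthful gives $92, deviation gives $0 → loss $92.
$225: truthful gives $41, deviation gives $0 → loss $41.
$183: truthful gives $83, deviation gives $0 → loss $83.
$46: same outcome either way → loss $0.
$23: same outcome either way → loss $0.
$253: truthful gives $13, deviation gives $0 → loss $13.
Maximum loss: $92.

$92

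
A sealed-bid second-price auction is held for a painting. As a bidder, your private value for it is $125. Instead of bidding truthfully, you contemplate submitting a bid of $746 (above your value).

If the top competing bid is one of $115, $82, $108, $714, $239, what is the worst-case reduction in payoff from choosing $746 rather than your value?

$589

$115: same outcome either way → loss $0.
$82: same outcome either way → loss $0.
$108: same outcome either way → loss $0.
$714: truthful gives $0, deviation gives −$589 → loss $589.
$239: truthful gives $0, deviation gives −$114 → loss $114.
Maximum loss: $589.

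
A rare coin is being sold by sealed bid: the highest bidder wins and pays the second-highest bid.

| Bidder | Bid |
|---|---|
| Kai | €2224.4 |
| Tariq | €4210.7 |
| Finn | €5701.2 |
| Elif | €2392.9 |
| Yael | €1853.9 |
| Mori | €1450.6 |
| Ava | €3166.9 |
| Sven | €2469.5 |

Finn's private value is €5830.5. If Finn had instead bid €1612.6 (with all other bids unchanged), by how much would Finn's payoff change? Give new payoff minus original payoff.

The highest bid among the other bidders is €4210.7; Finn's bid doesn't change that.
Original bid €5701.2: Finn is highest, pays the top rival bid €4210.7; payoff €5830.5 − €4210.7 = €1619.8.
Alternative bid €1612.6: Finn is not highest (top rival bid is €4210.7); payoff €0.
Change in payoff = €0 − (€1619.8) = −€1619.8.

−€1619.8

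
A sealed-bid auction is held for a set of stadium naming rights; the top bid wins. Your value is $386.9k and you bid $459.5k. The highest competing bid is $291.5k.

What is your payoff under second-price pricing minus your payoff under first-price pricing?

You have the highest bid, so you win under either rule.
Second-price: pay $291.5k → payoff $95.4k.
First-price: pay your own bid $459.5k → payoff −$72.6k.
Difference = $95.4k − (−$72.6k) = $168k.

$168k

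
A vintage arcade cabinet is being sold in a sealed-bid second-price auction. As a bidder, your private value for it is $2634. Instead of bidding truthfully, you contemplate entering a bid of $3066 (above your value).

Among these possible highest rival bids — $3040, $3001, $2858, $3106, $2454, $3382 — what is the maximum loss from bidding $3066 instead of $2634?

$3040: truthful gives $0, deviation gives −$406 → loss $406.
$3001: truthful gives $0, deviation gives −$367 → loss $367.
$2858: truthful gives $0, deviation gives −$224 → loss $224.
$3106: same outcome either way → loss $0.
$2454: same outcome either way → loss $0.
$3382: same outcome either way → loss $0.
Maximum loss: $406.

$406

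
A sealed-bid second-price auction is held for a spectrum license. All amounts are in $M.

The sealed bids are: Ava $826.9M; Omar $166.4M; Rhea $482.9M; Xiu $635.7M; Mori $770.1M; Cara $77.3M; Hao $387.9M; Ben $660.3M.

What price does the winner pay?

$770.1M

Highest bid: Ava at $826.9M, so Ava wins.
Second-highest bid: Mori at $770.1M — that is the price the winner pays.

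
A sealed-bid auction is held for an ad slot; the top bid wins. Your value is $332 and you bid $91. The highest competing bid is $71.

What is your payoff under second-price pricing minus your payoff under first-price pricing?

You have the highest bid, so you win under either rule.
Second-price: pay $71 → payoff $261.
First-price: pay your own bid $91 → payoff $241.
Difference = $261 − ($241) = $20.

$20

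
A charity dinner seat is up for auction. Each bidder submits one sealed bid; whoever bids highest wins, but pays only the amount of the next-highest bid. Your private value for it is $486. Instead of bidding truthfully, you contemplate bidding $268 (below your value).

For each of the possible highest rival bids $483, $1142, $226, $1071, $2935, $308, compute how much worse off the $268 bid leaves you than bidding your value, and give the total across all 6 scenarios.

$181

The deviation costs you only when the competing bid falls strictly between $268 and $486; elsewhere both bids give the same outcome.
$483: truthful payoff $3, deviation payoff $0 → loss $3.
$1142: outcomes coincide → loss $0.
$226: outcomes coincide → loss $0.
$1071: outcomes coincide → loss $0.
$2935: outcomes coincide → loss $0.
$308: truthful payoff $178, deviation payoff $0 → loss $178.
Total loss = $3 + $178 = $181.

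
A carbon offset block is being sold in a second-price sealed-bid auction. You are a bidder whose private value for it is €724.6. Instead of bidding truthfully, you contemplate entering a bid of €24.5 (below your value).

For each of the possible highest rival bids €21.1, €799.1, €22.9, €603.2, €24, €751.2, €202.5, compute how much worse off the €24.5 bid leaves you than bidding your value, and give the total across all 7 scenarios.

€643.5

The deviation costs you only when the competing bid falls strictly between €24.5 and €724.6; elsewhere both bids give the same outcome.
€21.1: outcomes coincide → loss €0.
€799.1: outcomes coincide → loss €0.
€22.9: outcomes coincide → loss €0.
€603.2: truthful payoff €121.4, deviation payoff €0 → loss €121.4.
€24: outcomes coincide → loss €0.
€751.2: outcomes coincide → loss €0.
€202.5: truthful payoff €522.1, deviation payoff €0 → loss €522.1.
Total loss = €121.4 + €522.1 = €643.5.
Because the price is fixed by the runner-up's bid, deviating from your value can only change a good outcome into a bad one — never the reverse.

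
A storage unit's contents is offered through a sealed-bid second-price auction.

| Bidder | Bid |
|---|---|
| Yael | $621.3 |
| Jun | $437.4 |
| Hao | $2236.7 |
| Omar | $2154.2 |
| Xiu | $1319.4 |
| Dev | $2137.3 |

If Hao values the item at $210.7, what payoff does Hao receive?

Highest bid: Hao at $2236.7, so Hao wins.
Second-highest bid: Omar at $2154.2 — that is the price the winner pays.
Hao's payoff = value − price = $210.7 − $2154.2 = −$1943.5.

−$1943.5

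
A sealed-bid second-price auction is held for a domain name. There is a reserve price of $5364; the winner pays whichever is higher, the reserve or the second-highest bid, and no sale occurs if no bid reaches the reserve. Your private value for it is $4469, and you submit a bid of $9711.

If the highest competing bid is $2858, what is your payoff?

Your bid $9711 is the highest and exceeds the reserve.
Price = max(second-highest bid, reserve) = max($2858, $5364) = $5364.
Payoff = $4469 − $5364 = −$895.

−$895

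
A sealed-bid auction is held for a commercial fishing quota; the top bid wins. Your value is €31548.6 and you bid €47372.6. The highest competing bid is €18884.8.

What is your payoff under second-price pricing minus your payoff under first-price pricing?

You have the highest bid, so you win under either rule.
Second-price: pay €18884.8 → payoff €12663.8.
First-price: pay your own bid €47372.6 → payoff −€15824.
Difference = €12663.8 − (−€15824) = €28487.8.

€28487.8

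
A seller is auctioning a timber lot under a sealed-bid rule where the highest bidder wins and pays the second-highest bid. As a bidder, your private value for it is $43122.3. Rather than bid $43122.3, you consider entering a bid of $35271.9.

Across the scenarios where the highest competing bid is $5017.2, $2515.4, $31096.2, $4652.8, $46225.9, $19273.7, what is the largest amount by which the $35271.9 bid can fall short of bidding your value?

$0

$5017.2: same outcome either way → loss $0.
$2515.4: same outcome either way → loss $0.
$31096.2: same outcome either way → loss $0.
$4652.8: same outcome either way → loss $0.
$46225.9: same outcome either way → loss $0.
$19273.7: same outcome either way → loss $0.
Maximum loss: $0.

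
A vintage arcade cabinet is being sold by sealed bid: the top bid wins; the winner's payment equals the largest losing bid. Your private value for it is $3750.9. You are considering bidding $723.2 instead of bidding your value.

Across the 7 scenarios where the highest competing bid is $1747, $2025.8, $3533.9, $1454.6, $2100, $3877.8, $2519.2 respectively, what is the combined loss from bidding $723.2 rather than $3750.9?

The deviation costs you only when the competing bid falls strictly between $723.2 and $3750.9; elsewhere both bids give the same outcome.
$1747: truthful payoff $2003.9, deviation payoff $0 → loss $2003.9.
$2025.8: truthful payoff $1725.1, deviation payoff $0 → loss $1725.1.
$3533.9: truthful payoff $217, deviation payoff $0 → loss $217.
$1454.6: truthful payoff $2296.3, deviation payoff $0 → loss $2296.3.
$2100: truthful payoff $1650.9, deviation payoff $0 → loss $1650.9.
$3877.8: outcomes coincide → loss $0.
$2519.2: truthful payoff $1231.7, deviation payoff $0 → loss $1231.7.
Total loss = $2003.9 + $1725.1 + $217 + $2296.3 + $1650.9 + $1231.7 = $9124.9.
Truthful bidding weakly dominates here: raising your bid can only win items priced above your value, and lowering it can only forfeit items priced below.

$9124.9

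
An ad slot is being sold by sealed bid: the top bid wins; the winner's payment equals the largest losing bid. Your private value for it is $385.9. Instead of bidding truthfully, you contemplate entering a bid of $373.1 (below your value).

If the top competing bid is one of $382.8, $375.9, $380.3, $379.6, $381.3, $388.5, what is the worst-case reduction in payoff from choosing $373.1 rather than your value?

$10

$382.8: truthful gives $3.1, deviation gives $0 → loss $3.1.
$375.9: truthful gives $10, deviation gives $0 → loss $10.
$380.3: truthful gives $5.6, deviation gives $0 → loss $5.6.
$379.6: truthful gives $6.3, deviation gives $0 → loss $6.3.
$381.3: truthful gives $4.6, deviation gives $0 → loss $4.6.
$388.5: same outcome either way → loss $0.
Maximum loss: $10.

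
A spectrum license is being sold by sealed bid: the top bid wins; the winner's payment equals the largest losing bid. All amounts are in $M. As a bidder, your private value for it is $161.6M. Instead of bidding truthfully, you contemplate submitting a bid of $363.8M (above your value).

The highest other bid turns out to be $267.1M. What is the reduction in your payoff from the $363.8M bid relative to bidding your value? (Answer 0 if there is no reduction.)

Bidding your value $161.6M: you lose (since $161.6M < $267.1M). Payoff $0M.
Bidding $363.8M: you win and pay $267.1M. Payoff $161.6M − $267.1M = −$105.5M.
The competing bid $267.1M lies between your value and your inflated bid, so overbidding wins an item priced above your value.
Loss from deviating = $0M − (−$105.5M) = $105.5M.

$105.5M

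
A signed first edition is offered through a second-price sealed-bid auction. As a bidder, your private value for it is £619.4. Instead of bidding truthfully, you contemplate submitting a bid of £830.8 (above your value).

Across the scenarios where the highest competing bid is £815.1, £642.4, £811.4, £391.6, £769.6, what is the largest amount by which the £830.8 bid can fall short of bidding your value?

£815.1: truthful gives £0, deviation gives −£195.7 → loss £195.7.
£642.4: truthful gives £0, deviation gives −£23 → loss £23.
£811.4: truthful gives £0, deviation gives −£192 → loss £192.
£391.6: same outcome either way → loss £0.
£769.6: truthful gives £0, deviation gives −£150.2 → loss £150.2.
Maximum loss: £195.7.

£195.7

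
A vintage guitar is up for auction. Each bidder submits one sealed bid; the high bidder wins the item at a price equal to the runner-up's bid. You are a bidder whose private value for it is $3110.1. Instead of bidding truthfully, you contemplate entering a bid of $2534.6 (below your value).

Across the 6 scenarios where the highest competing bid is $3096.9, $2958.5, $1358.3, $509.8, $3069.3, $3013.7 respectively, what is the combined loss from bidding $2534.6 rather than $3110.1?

$302

The deviation costs you only when the competing bid falls strictly between $2534.6 and $3110.1; elsewhere both bids give the same outcome.
$3096.9: truthful payoff $13.2, deviation payoff $0 → loss $13.2.
$2958.5: truthful payoff $151.6, deviation payoff $0 → loss $151.6.
$1358.3: outcomes coincide → loss $0.
$509.8: outcomes coincide → loss $0.
$3069.3: truthful payoff $40.8, deviation payoff $0 → loss $40.8.
$3013.7: truthful payoff $96.4, deviation payoff $0 → loss $96.4.
Total loss = $13.2 + $151.6 + $40.8 + $96.4 = $302.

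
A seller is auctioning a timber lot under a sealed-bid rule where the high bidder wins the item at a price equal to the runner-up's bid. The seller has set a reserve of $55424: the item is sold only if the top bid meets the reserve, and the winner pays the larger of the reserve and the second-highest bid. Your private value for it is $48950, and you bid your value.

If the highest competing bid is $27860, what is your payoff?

$0

Your bid $48950 is the highest bid but falls below the reserve $55424, so the item goes unsold. Payoff $0.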